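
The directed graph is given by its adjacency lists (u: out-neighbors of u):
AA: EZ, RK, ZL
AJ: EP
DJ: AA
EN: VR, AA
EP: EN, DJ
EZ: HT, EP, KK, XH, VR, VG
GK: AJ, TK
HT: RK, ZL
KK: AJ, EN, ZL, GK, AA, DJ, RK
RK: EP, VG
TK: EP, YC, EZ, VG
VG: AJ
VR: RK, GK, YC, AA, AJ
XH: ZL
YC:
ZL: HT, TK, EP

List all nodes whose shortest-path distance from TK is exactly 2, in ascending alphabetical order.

Level 0: TK
Level 1: EP, EZ, VG, YC
Level 2: AJ, DJ, EN, HT, KK, VR, XH
Level 3: AA, GK, RK, ZL

AJ, DJ, EN, HT, KK, VR, XH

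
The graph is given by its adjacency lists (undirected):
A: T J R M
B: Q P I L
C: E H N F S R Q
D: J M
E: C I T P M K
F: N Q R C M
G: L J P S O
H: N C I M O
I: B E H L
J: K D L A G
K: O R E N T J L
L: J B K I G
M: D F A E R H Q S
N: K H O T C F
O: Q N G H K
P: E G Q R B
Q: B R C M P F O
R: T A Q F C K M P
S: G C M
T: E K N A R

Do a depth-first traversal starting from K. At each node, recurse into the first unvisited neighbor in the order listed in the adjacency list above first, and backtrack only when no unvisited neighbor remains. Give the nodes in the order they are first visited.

K, O, Q, B, P, E, C, H, N, T, A, J, D, M, F, R, S, G, L, I

Visit K
K → O
O → Q
Q → B
B → P
P → E
E → C
C → H
H → N
N → T
T → A
A → J
J → D
D → M
M → F
F → R
M → S
S → G
G → L
L → I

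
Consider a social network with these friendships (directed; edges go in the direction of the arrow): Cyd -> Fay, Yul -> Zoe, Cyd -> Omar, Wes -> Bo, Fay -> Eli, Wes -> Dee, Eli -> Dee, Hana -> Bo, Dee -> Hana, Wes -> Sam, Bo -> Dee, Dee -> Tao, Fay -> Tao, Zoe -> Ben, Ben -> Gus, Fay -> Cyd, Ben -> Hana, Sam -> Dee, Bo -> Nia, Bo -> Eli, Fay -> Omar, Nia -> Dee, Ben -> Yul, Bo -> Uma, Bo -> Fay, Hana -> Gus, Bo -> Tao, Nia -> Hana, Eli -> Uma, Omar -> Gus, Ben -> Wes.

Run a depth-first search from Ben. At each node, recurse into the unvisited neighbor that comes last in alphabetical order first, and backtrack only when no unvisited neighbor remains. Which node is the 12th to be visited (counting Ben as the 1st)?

Nia

Visit Ben
Ben → Yul
Yul → Zoe
Ben → Wes
Wes → Sam
Sam → Dee
Dee → Tao
Dee → Hana
Hana → Gus
Hana → Bo
Bo → Uma
Bo → Nia
Bo → Fay
Fay → Omar
Fay → Eli
Fay → Cyd

Visit order: Ben, Yul, Zoe, Wes, Sam, Dee, Tao, Hana, Gus, Bo, Uma, Nia, Fay, Omar, Eli, Cyd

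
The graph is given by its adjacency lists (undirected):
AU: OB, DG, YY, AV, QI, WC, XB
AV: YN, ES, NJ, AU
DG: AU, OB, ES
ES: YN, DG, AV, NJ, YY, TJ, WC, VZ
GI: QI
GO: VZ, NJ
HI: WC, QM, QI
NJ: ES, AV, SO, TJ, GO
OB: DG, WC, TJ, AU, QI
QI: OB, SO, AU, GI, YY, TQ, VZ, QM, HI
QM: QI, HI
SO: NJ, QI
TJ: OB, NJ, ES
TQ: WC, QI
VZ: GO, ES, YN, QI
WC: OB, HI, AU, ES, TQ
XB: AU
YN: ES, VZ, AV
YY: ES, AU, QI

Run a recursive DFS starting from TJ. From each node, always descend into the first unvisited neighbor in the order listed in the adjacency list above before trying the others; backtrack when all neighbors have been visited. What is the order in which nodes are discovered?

Visit TJ
TJ → OB
OB → DG
DG → AU
AU → YY
YY → ES
ES → YN
YN → VZ
VZ → GO
GO → NJ
NJ → AV
NJ → SO
SO → QI
QI → GI
QI → TQ
TQ → WC
WC → HI
HI → QM
AU → XB

TJ, OB, DG, AU, YY, ES, YN, VZ, GO, NJ, AV, SO, QI, GI, TQ, WC, HI, QM, XB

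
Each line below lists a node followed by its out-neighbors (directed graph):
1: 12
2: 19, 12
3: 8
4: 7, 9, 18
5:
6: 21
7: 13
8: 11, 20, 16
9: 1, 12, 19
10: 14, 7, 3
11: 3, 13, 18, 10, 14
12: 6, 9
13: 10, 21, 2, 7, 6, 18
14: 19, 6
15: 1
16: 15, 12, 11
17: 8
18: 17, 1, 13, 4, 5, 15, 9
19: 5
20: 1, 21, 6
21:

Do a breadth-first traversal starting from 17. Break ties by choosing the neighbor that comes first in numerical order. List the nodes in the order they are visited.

Visit 17; enqueue 8 → queue [8]
Visit 8; enqueue 11, 16, 20 → queue [11, 16, 20]
Visit 11; enqueue 3, 10, 13, 14, 18 → queue [16, 20, 3, 10, 13, 14, 18]
Visit 16; enqueue 12, 15 → queue [20, 3, 10, 13, 14, 18, 12, 15]
Visit 20; enqueue 1, 6, 21 → queue [3, 10, 13, 14, 18, 12, 15, 1, 6, 21]
Visit 3 → queue [10, 13, 14, 18, 12, 15, 1, 6, 21]
Visit 10; enqueue 7 → queue [13, 14, 18, 12, 15, 1, 6, 21, 7]
Visit 13; enqueue 2 → queue [14, 18, 12, 15, 1, 6, 21, 7, 2]
Visit 14; enqueue 19 → queue [18, 12, 15, 1, 6, 21, 7, 2, 19]
Visit 18; enqueue 4, 5, 9 → queue [12, 15, 1, 6, 21, 7, 2, 19, 4, 5, 9]
Visit 12 → queue [15, 1, 6, 21, 7, 2, 19, 4, 5, 9]
Visit 15 → queue [1, 6, 21, 7, 2, 19, 4, 5, 9]
Visit 1 → queue [6, 21, 7, 2, 19, 4, 5, 9]
Visit 6 → queue [21, 7, 2, 19, 4, 5, 9]
Visit 21 → queue [7, 2, 19, 4, 5, 9]
Visit 7 → queue [2, 19, 4, 5, 9]
Visit 2 → queue [19, 4, 5, 9]
Visit 19 → queue [4, 5, 9]
Visit 4 → queue [5, 9]
Visit 5 → queue [9]
Visit 9 → queue []

17, 8, 11, 16, 20, 3, 10, 13, 14, 18, 12, 15, 1, 6, 21, 7, 2, 19, 4, 5, 9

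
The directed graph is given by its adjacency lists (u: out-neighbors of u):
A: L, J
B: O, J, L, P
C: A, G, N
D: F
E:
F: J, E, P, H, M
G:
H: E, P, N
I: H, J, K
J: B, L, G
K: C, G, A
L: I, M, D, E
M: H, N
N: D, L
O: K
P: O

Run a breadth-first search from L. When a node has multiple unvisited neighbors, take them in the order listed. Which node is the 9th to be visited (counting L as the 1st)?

N

Visit L; enqueue I, M, D, E → queue [I, M, D, E]
Visit I; enqueue H, J, K → queue [M, D, E, H, J, K]
Visit M; enqueue N → queue [D, E, H, J, K, N]
Visit D; enqueue F → queue [E, H, J, K, N, F]
Visit E → queue [H, J, K, N, F]
Visit H; enqueue P → queue [J, K, N, F, P]
Visit J; enqueue B, G → queue [K, N, F, P, B, G]
Visit K; enqueue C, A → queue [N, F, P, B, G, C, A]
Visit N → queue [F, P, B, G, C, A]
Visit F → queue [P, B, G, C, A]
Visit P; enqueue O → queue [B, G, C, A, O]
Visit B → queue [G, C, A, O]
Visit G → queue [C, A, O]
Visit C → queue [A, O]
Visit A → queue [O]
Visit O → queue []

Visit order: L, I, M, D, E, H, J, K, N, F, P, B, G, C, A, O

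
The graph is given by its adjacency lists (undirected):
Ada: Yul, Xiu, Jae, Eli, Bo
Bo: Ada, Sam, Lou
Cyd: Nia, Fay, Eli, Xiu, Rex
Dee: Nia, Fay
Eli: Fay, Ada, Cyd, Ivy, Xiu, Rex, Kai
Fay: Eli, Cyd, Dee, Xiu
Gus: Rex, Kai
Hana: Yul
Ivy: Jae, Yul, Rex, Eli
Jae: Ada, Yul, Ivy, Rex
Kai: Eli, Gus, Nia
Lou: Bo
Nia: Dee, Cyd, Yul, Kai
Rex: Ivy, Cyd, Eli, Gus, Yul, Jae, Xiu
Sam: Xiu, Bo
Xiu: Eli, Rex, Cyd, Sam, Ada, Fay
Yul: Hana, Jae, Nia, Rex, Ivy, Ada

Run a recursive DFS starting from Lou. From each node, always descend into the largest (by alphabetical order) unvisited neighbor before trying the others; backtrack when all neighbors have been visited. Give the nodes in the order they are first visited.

Lou, Bo, Sam, Xiu, Rex, Yul, Nia, Kai, Gus, Eli, Ivy, Jae, Ada, Fay, Dee, Cyd, Hana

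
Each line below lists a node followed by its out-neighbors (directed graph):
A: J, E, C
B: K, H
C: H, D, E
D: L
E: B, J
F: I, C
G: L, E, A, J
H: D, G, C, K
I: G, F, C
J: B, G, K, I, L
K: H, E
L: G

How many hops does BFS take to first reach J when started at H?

Level 0: H
Level 1: C, D, G, K
Level 2: A, E, J, L
Level 3: B, I
Level 4: F
J first appears at level 2.

2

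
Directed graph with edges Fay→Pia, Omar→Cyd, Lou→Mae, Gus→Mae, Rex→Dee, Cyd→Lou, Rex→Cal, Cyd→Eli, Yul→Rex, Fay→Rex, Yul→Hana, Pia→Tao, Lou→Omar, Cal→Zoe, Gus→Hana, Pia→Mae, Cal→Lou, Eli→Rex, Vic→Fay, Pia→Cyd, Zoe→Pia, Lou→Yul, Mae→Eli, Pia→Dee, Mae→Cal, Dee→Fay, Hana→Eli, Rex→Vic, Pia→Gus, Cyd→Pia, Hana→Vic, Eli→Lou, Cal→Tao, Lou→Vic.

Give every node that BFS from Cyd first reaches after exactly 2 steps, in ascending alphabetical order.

Level 0: Cyd
Level 1: Eli, Lou, Pia
Level 2: Dee, Gus, Mae, Omar, Rex, Tao, Vic, Yul
Level 3: Cal, Fay, Hana
Level 4: Zoe

Dee, Gus, Mae, Omar, Rex, Tao, Vic, Yul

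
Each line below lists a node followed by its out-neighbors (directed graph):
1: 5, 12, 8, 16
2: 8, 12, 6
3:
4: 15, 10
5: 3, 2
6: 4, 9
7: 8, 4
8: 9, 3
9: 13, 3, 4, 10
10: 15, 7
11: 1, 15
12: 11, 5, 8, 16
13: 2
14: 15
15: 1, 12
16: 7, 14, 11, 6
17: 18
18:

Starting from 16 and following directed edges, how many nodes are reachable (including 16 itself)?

BFS from 16 visits: 16, 7, 14, 11, 6, 8, 4, 15, 1, 9, 3, 10, 12, 5, 13, 2
Reachable nodes: 16 of 18 total.

16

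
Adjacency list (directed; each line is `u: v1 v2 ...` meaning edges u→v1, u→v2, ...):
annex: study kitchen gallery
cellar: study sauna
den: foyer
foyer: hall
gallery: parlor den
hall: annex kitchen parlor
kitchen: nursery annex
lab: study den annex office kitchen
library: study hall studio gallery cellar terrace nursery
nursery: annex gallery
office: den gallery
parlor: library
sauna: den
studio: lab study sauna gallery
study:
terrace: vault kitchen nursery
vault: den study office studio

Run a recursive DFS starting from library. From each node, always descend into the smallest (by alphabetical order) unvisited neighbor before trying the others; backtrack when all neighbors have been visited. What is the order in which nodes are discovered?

library → cellar → sauna → den → foyer → hall → annex → gallery → parlor → kitchen → nursery → study → studio → lab → office → terrace → vault

Visit library
library → cellar
cellar → sauna
sauna → den
den → foyer
foyer → hall
hall → annex
annex → gallery
gallery → parlor
annex → kitchen
kitchen → nursery
annex → study
library → studio
studio → lab
lab → office
library → terrace
terrace → vault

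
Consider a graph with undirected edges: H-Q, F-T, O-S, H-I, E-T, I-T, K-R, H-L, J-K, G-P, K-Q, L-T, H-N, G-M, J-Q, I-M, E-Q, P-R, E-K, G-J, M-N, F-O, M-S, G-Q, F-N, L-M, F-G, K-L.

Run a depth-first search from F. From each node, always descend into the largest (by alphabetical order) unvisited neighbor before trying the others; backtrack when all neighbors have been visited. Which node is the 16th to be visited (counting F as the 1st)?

I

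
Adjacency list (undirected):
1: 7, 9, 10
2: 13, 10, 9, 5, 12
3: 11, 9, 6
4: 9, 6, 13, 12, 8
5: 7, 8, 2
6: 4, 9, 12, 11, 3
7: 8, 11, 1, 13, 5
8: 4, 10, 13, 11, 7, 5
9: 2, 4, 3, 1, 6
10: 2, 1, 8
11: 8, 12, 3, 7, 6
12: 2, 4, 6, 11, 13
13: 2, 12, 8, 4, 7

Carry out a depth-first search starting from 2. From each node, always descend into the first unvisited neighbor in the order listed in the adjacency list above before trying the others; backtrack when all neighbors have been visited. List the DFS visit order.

2, 13, 12, 4, 9, 3, 11, 8, 10, 1, 7, 5, 6

Visit 2
2 → 13
13 → 12
12 → 4
4 → 9
9 → 3
3 → 11
11 → 8
8 → 10
10 → 1
1 → 7
7 → 5
11 → 6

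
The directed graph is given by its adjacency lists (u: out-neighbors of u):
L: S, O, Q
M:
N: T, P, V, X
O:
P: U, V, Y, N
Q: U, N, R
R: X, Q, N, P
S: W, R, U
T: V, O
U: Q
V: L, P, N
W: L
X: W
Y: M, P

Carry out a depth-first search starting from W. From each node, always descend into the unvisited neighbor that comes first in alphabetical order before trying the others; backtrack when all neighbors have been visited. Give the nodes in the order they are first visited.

W → L → O → Q → N → P → U → V → Y → M → T → X → R → S

Visit W
W → L
L → O
L → Q
Q → N
N → P
P → U
P → V
P → Y
Y → M
N → T
N → X
Q → R
L → S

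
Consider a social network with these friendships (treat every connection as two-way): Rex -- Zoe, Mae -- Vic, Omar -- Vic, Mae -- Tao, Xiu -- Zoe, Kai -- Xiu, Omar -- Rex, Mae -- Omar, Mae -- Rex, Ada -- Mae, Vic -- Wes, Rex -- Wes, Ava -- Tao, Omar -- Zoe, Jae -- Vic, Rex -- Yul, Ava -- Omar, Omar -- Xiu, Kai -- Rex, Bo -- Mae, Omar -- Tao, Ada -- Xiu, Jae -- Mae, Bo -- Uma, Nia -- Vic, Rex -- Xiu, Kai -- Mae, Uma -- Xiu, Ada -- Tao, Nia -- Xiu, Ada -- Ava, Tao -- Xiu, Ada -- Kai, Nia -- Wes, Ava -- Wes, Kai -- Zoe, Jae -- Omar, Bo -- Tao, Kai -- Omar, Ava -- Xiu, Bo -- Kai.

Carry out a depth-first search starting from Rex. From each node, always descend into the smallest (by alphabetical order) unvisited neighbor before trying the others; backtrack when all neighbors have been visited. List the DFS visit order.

Rex -> Kai -> Ada -> Ava -> Omar -> Jae -> Mae -> Bo -> Tao -> Xiu -> Nia -> Vic -> Wes -> Uma -> Zoe -> Yul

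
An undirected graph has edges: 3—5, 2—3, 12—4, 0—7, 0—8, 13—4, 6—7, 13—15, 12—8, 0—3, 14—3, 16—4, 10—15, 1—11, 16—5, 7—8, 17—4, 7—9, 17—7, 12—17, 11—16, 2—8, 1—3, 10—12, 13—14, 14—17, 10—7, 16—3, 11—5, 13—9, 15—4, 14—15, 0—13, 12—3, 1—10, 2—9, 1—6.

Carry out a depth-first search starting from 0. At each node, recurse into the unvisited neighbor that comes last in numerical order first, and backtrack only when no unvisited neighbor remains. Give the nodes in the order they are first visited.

0 → 13 → 15 → 14 → 17 → 12 → 10 → 7 → 9 → 2 → 8 → 3 → 16 → 11 → 5 → 1 → 6 → 4

Visit 0
0 → 13
13 → 15
15 → 14
14 → 17
17 → 12
12 → 10
10 → 7
7 → 9
9 → 2
2 → 8
2 → 3
3 → 16
16 → 11
11 → 5
11 → 1
1 → 6
16 → 4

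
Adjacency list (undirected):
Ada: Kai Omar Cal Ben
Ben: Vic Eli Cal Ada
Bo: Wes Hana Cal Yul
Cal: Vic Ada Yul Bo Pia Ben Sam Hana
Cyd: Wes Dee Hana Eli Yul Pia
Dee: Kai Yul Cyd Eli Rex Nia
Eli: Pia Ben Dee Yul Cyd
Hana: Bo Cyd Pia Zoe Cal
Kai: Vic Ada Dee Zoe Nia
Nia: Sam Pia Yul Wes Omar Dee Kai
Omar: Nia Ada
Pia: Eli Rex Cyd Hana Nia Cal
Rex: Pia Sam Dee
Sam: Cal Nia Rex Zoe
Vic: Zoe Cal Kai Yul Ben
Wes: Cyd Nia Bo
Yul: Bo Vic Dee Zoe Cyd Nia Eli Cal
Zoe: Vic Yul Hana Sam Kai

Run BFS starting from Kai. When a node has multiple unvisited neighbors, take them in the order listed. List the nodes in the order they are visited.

Kai Vic Ada Dee Zoe Nia Cal Yul Ben Omar Cyd Eli Rex Hana Sam Pia Wes Bo

Visit Kai; enqueue Vic, Ada, Dee, Zoe, Nia → queue [Vic, Ada, Dee, Zoe, Nia]
Visit Vic; enqueue Cal, Yul, Ben → queue [Ada, Dee, Zoe, Nia, Cal, Yul, Ben]
Visit Ada; enqueue Omar → queue [Dee, Zoe, Nia, Cal, Yul, Ben, Omar]
Visit Dee; enqueue Cyd, Eli, Rex → queue [Zoe, Nia, Cal, Yul, Ben, Omar, Cyd, Eli, Rex]
Visit Zoe; enqueue Hana, Sam → queue [Nia, Cal, Yul, Ben, Omar, Cyd, Eli, Rex, Hana, Sam]
Visit Nia; enqueue Pia, Wes → queue [Cal, Yul, Ben, Omar, Cyd, Eli, Rex, Hana, Sam, Pia, Wes]
Visit Cal; enqueue Bo → queue [Yul, Ben, Omar, Cyd, Eli, Rex, Hana, Sam, Pia, Wes, Bo]
Visit Yul → queue [Ben, Omar, Cyd, Eli, Rex, Hana, Sam, Pia, Wes, Bo]
Visit Ben → queue [Omar, Cyd, Eli, Rex, Hana, Sam, Pia, Wes, Bo]
Visit Omar → queue [Cyd, Eli, Rex, Hana, Sam, Pia, Wes, Bo]
Visit Cyd → queue [Eli, Rex, Hana, Sam, Pia, Wes, Bo]
Visit Eli → queue [Rex, Hana, Sam, Pia, Wes, Bo]
Visit Rex → queue [Hana, Sam, Pia, Wes, Bo]
Visit Hana → queue [Sam, Pia, Wes, Bo]
Visit Sam → queue [Pia, Wes, Bo]
Visit Pia → queue [Wes, Bo]
Visit Wes → queue [Bo]
Visit Bo → queue []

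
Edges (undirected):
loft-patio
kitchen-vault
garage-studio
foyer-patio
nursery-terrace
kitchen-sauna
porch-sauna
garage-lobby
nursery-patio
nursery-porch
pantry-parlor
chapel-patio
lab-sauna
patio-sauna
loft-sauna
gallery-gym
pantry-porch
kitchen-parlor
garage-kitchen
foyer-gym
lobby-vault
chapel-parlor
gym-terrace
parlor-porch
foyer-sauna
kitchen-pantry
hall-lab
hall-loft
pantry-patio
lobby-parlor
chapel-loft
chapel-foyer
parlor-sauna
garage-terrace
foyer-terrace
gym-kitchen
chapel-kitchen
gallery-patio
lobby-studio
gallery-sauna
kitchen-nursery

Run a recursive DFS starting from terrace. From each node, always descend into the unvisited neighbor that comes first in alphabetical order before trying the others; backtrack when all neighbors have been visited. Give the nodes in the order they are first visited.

Visit terrace
terrace → foyer
foyer → chapel
chapel → kitchen
kitchen → garage
garage → lobby
lobby → parlor
parlor → pantry
pantry → patio
patio → gallery
gallery → gym
gallery → sauna
sauna → lab
lab → hall
hall → loft
sauna → porch
porch → nursery
lobby → studio
lobby → vault

terrace, foyer, chapel, kitchen, garage, lobby, parlor, pantry, patio, gallery, gym, sauna, lab, hall, loft, porch, nursery, studio, vault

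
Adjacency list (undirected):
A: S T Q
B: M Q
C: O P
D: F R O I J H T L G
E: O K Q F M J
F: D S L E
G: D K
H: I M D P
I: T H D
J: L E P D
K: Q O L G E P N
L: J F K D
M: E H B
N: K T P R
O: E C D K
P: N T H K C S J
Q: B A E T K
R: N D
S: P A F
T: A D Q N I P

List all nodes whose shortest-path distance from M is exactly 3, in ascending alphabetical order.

A, C, G, L, N, R, S, T

Level 0: M
Level 1: B, E, H
Level 2: D, F, I, J, K, O, P, Q
Level 3: A, C, G, L, N, R, S, T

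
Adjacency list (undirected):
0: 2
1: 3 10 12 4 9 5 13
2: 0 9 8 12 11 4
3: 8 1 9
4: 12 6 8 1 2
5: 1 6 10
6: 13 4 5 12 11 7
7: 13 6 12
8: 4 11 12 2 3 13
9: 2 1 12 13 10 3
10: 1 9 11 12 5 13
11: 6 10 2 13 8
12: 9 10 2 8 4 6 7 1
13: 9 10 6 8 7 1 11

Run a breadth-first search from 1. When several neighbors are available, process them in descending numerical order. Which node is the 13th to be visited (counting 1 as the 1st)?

Visit 1; enqueue 13, 12, 10, 9, 5, 4, 3 → queue [13, 12, 10, 9, 5, 4, 3]
Visit 13; enqueue 11, 8, 7, 6 → queue [12, 10, 9, 5, 4, 3, 11, 8, 7, 6]
Visit 12; enqueue 2 → queue [10, 9, 5, 4, 3, 11, 8, 7, 6, 2]
Visit 10 → queue [9, 5, 4, 3, 11, 8, 7, 6, 2]
Visit 9 → queue [5, 4, 3, 11, 8, 7, 6, 2]
Visit 5 → queue [4, 3, 11, 8, 7, 6, 2]
Visit 4 → queue [3, 11, 8, 7, 6, 2]
Visit 3 → queue [11, 8, 7, 6, 2]
Visit 11 → queue [8, 7, 6, 2]
Visit 8 → queue [7, 6, 2]
Visit 7 → queue [6, 2]
Visit 6 → queue [2]
Visit 2; enqueue 0 → queue [0]
Visit 0 → queue []

Visit order: 1, 13, 12, 10, 9, 5, 4, 3, 11, 8, 7, 6, 2, 0

2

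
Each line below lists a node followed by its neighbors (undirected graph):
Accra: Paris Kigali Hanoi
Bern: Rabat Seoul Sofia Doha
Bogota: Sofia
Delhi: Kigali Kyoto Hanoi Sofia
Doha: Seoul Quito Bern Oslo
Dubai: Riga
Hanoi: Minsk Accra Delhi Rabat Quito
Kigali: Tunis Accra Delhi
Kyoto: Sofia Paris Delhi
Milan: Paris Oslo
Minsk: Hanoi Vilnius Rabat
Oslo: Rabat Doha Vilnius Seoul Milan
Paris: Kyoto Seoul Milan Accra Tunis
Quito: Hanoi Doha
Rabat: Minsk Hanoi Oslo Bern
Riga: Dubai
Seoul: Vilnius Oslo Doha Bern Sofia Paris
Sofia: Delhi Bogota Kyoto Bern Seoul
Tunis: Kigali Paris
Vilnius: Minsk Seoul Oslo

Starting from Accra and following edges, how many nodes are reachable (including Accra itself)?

18

BFS from Accra visits: Accra, Paris, Kigali, Hanoi, Kyoto, Seoul, Milan, Tunis, Delhi, Minsk, Rabat, Quito, Sofia, Vilnius, Oslo, Doha, Bern, Bogota
Reachable nodes: 18 of 20 total.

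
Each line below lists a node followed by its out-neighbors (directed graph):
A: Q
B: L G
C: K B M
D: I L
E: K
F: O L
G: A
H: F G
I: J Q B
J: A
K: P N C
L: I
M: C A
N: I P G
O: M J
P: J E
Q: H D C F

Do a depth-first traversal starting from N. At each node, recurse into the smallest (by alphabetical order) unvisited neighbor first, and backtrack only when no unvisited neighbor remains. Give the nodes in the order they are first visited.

N G A Q C B L I J K P E M D F O H

Visit N
N → G
G → A
A → Q
Q → C
C → B
B → L
L → I
I → J
C → K
K → P
P → E
C → M
Q → D
Q → F
F → O
Q → H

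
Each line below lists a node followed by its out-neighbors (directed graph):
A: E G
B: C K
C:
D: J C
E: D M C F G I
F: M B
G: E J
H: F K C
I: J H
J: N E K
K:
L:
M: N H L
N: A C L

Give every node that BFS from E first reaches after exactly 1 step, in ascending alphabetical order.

Level 0: E
Level 1: C, D, F, G, I, M
Level 2: B, H, J, L, N
Level 3: A, K

C, D, F, G, I, M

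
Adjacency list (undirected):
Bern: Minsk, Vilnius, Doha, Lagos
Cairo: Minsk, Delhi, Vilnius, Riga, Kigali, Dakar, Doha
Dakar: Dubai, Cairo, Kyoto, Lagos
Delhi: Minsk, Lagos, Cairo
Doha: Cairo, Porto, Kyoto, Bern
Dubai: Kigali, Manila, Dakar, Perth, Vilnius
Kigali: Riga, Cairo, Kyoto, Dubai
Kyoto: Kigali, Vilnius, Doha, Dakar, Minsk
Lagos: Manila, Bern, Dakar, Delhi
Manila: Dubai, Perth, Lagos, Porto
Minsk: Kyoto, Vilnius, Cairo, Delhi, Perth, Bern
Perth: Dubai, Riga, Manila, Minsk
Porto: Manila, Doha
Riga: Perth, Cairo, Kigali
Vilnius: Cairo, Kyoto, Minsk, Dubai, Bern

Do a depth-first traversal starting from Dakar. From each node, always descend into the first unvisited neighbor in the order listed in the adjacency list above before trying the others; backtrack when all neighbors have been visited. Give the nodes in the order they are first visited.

Dakar, Dubai, Kigali, Riga, Perth, Manila, Lagos, Bern, Minsk, Kyoto, Vilnius, Cairo, Delhi, Doha, Porto

Visit Dakar
Dakar → Dubai
Dubai → Kigali
Kigali → Riga
Riga → Perth
Perth → Manila
Manila → Lagos
Lagos → Bern
Bern → Minsk
Minsk → Kyoto
Kyoto → Vilnius
Vilnius → Cairo
Cairo → Delhi
Cairo → Doha
Doha → Porto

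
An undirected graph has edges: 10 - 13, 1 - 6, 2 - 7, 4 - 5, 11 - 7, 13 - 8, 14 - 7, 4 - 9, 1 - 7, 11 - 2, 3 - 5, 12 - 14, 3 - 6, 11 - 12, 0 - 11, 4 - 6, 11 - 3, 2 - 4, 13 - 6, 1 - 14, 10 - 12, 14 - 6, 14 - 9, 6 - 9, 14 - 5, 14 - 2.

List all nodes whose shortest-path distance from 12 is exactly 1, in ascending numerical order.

10, 11, 14

Level 0: 12
Level 1: 10, 11, 14
Level 2: 0, 1, 2, 3, 5, 6, 7, 9, 13
Level 3: 4, 8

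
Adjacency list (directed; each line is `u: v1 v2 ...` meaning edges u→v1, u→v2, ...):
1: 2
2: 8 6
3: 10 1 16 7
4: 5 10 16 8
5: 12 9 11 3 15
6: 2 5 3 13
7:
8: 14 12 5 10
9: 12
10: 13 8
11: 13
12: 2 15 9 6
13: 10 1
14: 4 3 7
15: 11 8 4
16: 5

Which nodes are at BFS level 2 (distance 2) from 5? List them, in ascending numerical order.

Level 0: 5
Level 1: 3, 9, 11, 12, 15
Level 2: 1, 2, 4, 6, 7, 8, 10, 13, 16
Level 3: 14

1, 2, 4, 6, 7, 8, 10, 13, 16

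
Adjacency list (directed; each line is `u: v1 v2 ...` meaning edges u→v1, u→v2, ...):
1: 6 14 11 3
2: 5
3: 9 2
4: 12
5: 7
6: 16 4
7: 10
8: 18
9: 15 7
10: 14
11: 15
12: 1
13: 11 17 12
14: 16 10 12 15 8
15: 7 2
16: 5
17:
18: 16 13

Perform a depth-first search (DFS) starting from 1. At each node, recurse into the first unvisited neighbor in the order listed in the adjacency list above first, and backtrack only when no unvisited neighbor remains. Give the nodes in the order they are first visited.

Visit 1
1 → 6
6 → 16
16 → 5
5 → 7
7 → 10
10 → 14
14 → 12
14 → 15
15 → 2
14 → 8
8 → 18
18 → 13
13 → 11
13 → 17
6 → 4
1 → 3
3 → 9

1, 6, 16, 5, 7, 10, 14, 12, 15, 2, 8, 18, 13, 11, 17, 4, 3, 9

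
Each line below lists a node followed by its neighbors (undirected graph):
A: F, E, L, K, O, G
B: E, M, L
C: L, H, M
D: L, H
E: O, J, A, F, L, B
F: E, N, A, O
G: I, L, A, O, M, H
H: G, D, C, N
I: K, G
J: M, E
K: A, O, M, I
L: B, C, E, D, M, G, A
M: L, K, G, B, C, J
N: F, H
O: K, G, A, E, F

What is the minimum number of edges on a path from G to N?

2

Level 0: G
Level 1: A, H, I, L, M, O
Level 2: B, C, D, E, F, J, K, N
N first appears at level 2.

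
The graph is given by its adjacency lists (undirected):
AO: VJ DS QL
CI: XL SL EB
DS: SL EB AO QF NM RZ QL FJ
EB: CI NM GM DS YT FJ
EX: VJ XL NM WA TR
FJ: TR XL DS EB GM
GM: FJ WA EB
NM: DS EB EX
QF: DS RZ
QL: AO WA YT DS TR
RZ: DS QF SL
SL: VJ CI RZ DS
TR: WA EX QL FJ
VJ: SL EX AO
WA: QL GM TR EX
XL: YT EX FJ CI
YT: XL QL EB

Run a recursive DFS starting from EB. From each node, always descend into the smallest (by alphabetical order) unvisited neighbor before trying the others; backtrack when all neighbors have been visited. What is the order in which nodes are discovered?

Visit EB
EB → CI
CI → SL
SL → DS
DS → AO
AO → QL
QL → TR
TR → EX
EX → NM
EX → VJ
EX → WA
WA → GM
GM → FJ
FJ → XL
XL → YT
DS → QF
QF → RZ

EB → CI → SL → DS → AO → QL → TR → EX → NM → VJ → WA → GM → FJ → XL → YT → QF → RZ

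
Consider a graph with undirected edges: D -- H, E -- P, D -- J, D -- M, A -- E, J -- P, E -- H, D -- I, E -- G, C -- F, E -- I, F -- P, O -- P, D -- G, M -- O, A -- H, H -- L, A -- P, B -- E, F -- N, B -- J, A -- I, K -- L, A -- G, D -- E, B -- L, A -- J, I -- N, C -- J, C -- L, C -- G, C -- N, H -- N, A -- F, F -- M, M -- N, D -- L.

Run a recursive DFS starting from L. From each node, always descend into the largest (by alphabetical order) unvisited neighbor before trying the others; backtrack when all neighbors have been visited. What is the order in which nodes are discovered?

Visit L
L → K
L → H
H → N
N → M
M → O
O → P
P → J
J → D
D → I
I → E
E → G
G → C
C → F
F → A
E → B

L K H N M O P J D I E G C F A B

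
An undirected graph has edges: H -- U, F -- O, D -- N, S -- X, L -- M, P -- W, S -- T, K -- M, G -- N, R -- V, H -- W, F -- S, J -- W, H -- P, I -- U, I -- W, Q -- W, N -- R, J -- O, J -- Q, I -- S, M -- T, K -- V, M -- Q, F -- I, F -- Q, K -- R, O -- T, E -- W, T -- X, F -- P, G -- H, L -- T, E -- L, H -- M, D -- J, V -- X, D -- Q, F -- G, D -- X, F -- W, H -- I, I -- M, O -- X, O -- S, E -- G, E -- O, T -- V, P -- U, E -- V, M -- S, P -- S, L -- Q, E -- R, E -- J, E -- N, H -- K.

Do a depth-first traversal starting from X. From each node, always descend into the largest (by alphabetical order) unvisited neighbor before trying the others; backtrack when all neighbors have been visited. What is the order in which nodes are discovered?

X, V, T, S, P, W, Q, M, L, E, R, N, G, H, U, I, F, O, J, D, K

Visit X
X → V
V → T
T → S
S → P
P → W
W → Q
Q → M
M → L
L → E
E → R
R → N
N → G
G → H
H → U
U → I
I → F
F → O
O → J
J → D
H → K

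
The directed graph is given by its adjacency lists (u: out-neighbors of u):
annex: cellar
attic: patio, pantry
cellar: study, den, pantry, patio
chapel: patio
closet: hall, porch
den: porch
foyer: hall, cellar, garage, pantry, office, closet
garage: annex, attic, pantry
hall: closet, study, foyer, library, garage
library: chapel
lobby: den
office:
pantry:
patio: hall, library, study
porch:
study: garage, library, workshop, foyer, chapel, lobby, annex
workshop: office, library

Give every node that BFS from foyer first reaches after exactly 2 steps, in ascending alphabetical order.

annex, attic, den, library, patio, porch, study

Level 0: foyer
Level 1: cellar, closet, garage, hall, office, pantry
Level 2: annex, attic, den, library, patio, porch, study
Level 3: chapel, lobby, workshop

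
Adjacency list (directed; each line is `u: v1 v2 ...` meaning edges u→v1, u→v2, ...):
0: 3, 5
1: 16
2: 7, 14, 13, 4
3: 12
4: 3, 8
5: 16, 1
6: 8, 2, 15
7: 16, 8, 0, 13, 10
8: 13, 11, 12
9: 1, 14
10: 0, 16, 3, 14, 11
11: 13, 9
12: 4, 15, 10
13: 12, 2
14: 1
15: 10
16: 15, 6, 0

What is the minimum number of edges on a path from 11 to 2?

Level 0: 11
Level 1: 9, 13
Level 2: 1, 2, 12, 14
Level 3: 4, 7, 10, 15, 16
Level 4: 0, 3, 6, 8
Level 5: 5
2 first appears at level 2.

2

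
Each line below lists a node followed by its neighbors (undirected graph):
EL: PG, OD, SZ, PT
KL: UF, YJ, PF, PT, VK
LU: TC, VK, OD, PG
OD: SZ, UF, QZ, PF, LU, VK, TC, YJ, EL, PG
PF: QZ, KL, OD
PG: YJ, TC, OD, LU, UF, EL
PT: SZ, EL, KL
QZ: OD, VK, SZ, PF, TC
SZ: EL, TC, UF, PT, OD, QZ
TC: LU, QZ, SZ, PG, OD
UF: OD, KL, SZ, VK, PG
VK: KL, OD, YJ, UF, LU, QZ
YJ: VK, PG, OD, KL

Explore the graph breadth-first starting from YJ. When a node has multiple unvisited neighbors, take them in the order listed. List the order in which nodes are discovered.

Visit YJ; enqueue VK, PG, OD, KL → queue [VK, PG, OD, KL]
Visit VK; enqueue UF, LU, QZ → queue [PG, OD, KL, UF, LU, QZ]
Visit PG; enqueue TC, EL → queue [OD, KL, UF, LU, QZ, TC, EL]
Visit OD; enqueue SZ, PF → queue [KL, UF, LU, QZ, TC, EL, SZ, PF]
Visit KL; enqueue PT → queue [UF, LU, QZ, TC, EL, SZ, PF, PT]
Visit UF → queue [LU, QZ, TC, EL, SZ, PF, PT]
Visit LU → queue [QZ, TC, EL, SZ, PF, PT]
Visit QZ → queue [TC, EL, SZ, PF, PT]
Visit TC → queue [EL, SZ, PF, PT]
Visit EL → queue [SZ, PF, PT]
Visit SZ → queue [PF, PT]
Visit PF → queue [PT]
Visit PT → queue []

YJ → VK → PG → OD → KL → UF → LU → QZ → TC → EL → SZ → PF → PT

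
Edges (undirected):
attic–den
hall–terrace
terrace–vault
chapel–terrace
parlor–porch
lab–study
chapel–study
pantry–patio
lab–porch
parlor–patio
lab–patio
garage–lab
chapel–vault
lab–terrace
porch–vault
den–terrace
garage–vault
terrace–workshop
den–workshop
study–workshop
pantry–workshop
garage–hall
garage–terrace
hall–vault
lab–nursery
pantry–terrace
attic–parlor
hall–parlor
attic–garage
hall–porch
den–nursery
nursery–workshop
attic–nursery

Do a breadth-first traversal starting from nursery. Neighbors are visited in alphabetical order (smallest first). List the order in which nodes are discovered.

Visit nursery; enqueue attic, den, lab, workshop → queue [attic, den, lab, workshop]
Visit attic; enqueue garage, parlor → queue [den, lab, workshop, garage, parlor]
Visit den; enqueue terrace → queue [lab, workshop, garage, parlor, terrace]
Visit lab; enqueue patio, porch, study → queue [workshop, garage, parlor, terrace, patio, porch, study]
Visit workshop; enqueue pantry → queue [garage, parlor, terrace, patio, porch, study, pantry]
Visit garage; enqueue hall, vault → queue [parlor, terrace, patio, porch, study, pantry, hall, vault]
Visit parlor → queue [terrace, patio, porch, study, pantry, hall, vault]
Visit terrace; enqueue chapel → queue [patio, porch, study, pantry, hall, vault, chapel]
Visit patio → queue [porch, study, pantry, hall, vault, chapel]
Visit porch → queue [study, pantry, hall, vault, chapel]
Visit study → queue [pantry, hall, vault, chapel]
Visit pantry → queue [hall, vault, chapel]
Visit hall → queue [vault, chapel]
Visit vault → queue [chapel]
Visit chapel → queue []

nursery → attic → den → lab → workshop → garage → parlor → terrace → patio → porch → study → pantry → hall → vault → chapel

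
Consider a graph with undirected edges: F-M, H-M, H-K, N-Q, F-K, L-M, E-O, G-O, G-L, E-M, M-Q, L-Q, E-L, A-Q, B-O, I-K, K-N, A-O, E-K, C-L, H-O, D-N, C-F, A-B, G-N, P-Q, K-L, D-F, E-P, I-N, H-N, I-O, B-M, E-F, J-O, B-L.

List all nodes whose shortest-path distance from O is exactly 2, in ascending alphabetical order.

Level 0: O
Level 1: A, B, E, G, H, I, J
Level 2: F, K, L, M, N, P, Q
Level 3: C, D

F, K, L, M, N, P, Q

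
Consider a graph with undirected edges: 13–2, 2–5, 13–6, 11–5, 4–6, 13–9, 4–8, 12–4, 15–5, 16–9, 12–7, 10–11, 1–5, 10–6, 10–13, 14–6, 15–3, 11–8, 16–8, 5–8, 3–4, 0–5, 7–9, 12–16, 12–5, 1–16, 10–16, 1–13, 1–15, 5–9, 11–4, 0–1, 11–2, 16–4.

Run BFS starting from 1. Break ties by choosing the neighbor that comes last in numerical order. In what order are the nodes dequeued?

Visit 1; enqueue 16, 15, 13, 5, 0 → queue [16, 15, 13, 5, 0]
Visit 16; enqueue 12, 10, 9, 8, 4 → queue [15, 13, 5, 0, 12, 10, 9, 8, 4]
Visit 15; enqueue 3 → queue [13, 5, 0, 12, 10, 9, 8, 4, 3]
Visit 13; enqueue 6, 2 → queue [5, 0, 12, 10, 9, 8, 4, 3, 6, 2]
Visit 5; enqueue 11 → queue [0, 12, 10, 9, 8, 4, 3, 6, 2, 11]
Visit 0 → queue [12, 10, 9, 8, 4, 3, 6, 2, 11]
Visit 12; enqueue 7 → queue [10, 9, 8, 4, 3, 6, 2, 11, 7]
Visit 10 → queue [9, 8, 4, 3, 6, 2, 11, 7]
Visit 9 → queue [8, 4, 3, 6, 2, 11, 7]
Visit 8 → queue [4, 3, 6, 2, 11, 7]
Visit 4 → queue [3, 6, 2, 11, 7]
Visit 3 → queue [6, 2, 11, 7]
Visit 6; enqueue 14 → queue [2, 11, 7, 14]
Visit 2 → queue [11, 7, 14]
Visit 11 → queue [7, 14]
Visit 7 → queue [14]
Visit 14 → queue []

1 -> 16 -> 15 -> 13 -> 5 -> 0 -> 12 -> 10 -> 9 -> 8 -> 4 -> 3 -> 6 -> 2 -> 11 -> 7 -> 14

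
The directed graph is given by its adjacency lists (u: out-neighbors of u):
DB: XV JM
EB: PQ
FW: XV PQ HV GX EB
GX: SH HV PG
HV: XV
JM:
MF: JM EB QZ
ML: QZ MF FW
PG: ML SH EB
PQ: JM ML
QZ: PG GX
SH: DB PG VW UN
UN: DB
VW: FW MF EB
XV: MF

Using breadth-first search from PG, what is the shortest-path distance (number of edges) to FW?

2

Level 0: PG
Level 1: EB, ML, SH
Level 2: DB, FW, MF, PQ, QZ, UN, VW
Level 3: GX, HV, JM, XV
FW first appears at level 2.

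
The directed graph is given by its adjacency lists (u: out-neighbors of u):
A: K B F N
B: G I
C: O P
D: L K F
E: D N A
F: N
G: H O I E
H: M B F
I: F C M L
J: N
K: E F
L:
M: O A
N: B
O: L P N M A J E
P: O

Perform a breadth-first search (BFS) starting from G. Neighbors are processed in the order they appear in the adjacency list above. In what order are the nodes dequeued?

G, H, O, I, E, M, B, F, L, P, N, A, J, C, D, K

Visit G; enqueue H, O, I, E → queue [H, O, I, E]
Visit H; enqueue M, B, F → queue [O, I, E, M, B, F]
Visit O; enqueue L, P, N, A, J → queue [I, E, M, B, F, L, P, N, A, J]
Visit I; enqueue C → queue [E, M, B, F, L, P, N, A, J, C]
Visit E; enqueue D → queue [M, B, F, L, P, N, A, J, C, D]
Visit M → queue [B, F, L, P, N, A, J, C, D]
Visit B → queue [F, L, P, N, A, J, C, D]
Visit F → queue [L, P, N, A, J, C, D]
Visit L → queue [P, N, A, J, C, D]
Visit P → queue [N, A, J, C, D]
Visit N → queue [A, J, C, D]
Visit A; enqueue K → queue [J, C, D, K]
Visit J → queue [C, D, K]
Visit C → queue [D, K]
Visit D → queue [K]
Visit K → queue []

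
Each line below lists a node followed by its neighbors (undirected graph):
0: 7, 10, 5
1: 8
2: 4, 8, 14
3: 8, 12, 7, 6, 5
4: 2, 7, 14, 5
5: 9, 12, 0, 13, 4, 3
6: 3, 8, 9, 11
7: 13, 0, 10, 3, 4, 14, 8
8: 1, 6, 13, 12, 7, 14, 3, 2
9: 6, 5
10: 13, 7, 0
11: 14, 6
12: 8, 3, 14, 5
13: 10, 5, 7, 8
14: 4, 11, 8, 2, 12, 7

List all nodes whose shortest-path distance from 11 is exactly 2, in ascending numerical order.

2, 3, 4, 7, 8, 9, 12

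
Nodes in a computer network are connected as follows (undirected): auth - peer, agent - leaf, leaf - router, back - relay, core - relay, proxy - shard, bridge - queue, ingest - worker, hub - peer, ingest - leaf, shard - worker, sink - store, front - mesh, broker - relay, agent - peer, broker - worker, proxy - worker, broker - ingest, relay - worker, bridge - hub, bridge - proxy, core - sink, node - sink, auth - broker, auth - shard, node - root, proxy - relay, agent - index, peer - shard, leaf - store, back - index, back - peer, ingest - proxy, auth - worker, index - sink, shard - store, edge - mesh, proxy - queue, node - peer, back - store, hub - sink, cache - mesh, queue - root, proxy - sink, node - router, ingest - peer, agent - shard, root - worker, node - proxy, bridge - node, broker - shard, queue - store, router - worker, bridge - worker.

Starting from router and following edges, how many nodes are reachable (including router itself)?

21

BFS from router visits: router, worker, node, leaf, shard, root, relay, proxy, ingest, broker, bridge, auth, sink, peer, store, agent, queue, core, back, hub, index
Reachable nodes: 21 of 25 total.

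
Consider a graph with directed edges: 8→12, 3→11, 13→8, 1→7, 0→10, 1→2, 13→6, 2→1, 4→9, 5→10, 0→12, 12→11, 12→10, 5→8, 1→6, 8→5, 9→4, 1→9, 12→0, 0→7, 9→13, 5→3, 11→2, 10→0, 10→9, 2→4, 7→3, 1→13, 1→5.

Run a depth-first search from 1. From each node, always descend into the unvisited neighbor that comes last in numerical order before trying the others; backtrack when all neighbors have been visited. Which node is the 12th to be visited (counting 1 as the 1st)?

3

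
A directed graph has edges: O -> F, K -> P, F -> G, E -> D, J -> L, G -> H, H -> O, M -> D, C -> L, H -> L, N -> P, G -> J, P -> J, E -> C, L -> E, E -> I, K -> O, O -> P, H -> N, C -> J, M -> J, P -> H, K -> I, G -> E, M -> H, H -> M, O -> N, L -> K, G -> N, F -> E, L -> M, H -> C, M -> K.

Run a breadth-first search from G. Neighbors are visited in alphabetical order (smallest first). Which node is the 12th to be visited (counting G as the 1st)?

P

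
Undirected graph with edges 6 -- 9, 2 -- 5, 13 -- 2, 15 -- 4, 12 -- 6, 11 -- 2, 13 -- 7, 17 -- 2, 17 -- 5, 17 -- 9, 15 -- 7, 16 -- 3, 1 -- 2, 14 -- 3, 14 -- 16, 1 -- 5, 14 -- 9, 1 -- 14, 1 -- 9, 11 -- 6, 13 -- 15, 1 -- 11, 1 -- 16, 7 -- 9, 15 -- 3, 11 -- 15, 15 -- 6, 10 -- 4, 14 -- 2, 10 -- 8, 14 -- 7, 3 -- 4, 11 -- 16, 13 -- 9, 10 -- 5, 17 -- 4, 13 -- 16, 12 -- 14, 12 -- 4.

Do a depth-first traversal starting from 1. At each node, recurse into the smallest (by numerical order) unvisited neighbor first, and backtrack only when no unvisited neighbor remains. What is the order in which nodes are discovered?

Visit 1
1 → 2
2 → 5
5 → 10
10 → 4
4 → 3
3 → 14
14 → 7
7 → 9
9 → 6
6 → 11
11 → 15
15 → 13
13 → 16
6 → 12
9 → 17
10 → 8

1 → 2 → 5 → 10 → 4 → 3 → 14 → 7 → 9 → 6 → 11 → 15 → 13 → 16 → 12 → 17 → 8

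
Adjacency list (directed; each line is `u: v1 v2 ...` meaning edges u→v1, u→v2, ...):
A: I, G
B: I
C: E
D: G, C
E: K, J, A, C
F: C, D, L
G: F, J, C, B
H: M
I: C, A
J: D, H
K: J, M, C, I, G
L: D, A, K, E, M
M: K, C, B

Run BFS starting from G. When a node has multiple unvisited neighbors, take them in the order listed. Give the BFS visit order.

Visit G; enqueue F, J, C, B → queue [F, J, C, B]
Visit F; enqueue D, L → queue [J, C, B, D, L]
Visit J; enqueue H → queue [C, B, D, L, H]
Visit C; enqueue E → queue [B, D, L, H, E]
Visit B; enqueue I → queue [D, L, H, E, I]
Visit D → queue [L, H, E, I]
Visit L; enqueue A, K, M → queue [H, E, I, A, K, M]
Visit H → queue [E, I, A, K, M]
Visit E → queue [I, A, K, M]
Visit I → queue [A, K, M]
Visit A → queue [K, M]
Visit K → queue [M]
Visit M → queue []

G, F, J, C, B, D, L, H, E, I, A, K, M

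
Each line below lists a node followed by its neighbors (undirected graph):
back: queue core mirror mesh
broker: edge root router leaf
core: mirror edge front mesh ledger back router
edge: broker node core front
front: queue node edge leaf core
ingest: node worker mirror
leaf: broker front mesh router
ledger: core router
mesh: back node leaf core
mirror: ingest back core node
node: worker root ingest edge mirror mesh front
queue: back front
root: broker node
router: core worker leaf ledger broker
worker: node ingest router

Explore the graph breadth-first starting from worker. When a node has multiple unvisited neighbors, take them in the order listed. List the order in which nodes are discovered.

worker -> node -> ingest -> router -> root -> edge -> mirror -> mesh -> front -> core -> leaf -> ledger -> broker -> back -> queue

Visit worker; enqueue node, ingest, router → queue [node, ingest, router]
Visit node; enqueue root, edge, mirror, mesh, front → queue [ingest, router, root, edge, mirror, mesh, front]
Visit ingest → queue [router, root, edge, mirror, mesh, front]
Visit router; enqueue core, leaf, ledger, broker → queue [root, edge, mirror, mesh, front, core, leaf, ledger, broker]
Visit root → queue [edge, mirror, mesh, front, core, leaf, ledger, broker]
Visit edge → queue [mirror, mesh, front, core, leaf, ledger, broker]
Visit mirror; enqueue back → queue [mesh, front, core, leaf, ledger, broker, back]
Visit mesh → queue [front, core, leaf, ledger, broker, back]
Visit front; enqueue queue → queue [core, leaf, ledger, broker, back, queue]
Visit core → queue [leaf, ledger, broker, back, queue]
Visit leaf → queue [ledger, broker, back, queue]
Visit ledger → queue [broker, back, queue]
Visit broker → queue [back, queue]
Visit back → queue [queue]
Visit queue → queue []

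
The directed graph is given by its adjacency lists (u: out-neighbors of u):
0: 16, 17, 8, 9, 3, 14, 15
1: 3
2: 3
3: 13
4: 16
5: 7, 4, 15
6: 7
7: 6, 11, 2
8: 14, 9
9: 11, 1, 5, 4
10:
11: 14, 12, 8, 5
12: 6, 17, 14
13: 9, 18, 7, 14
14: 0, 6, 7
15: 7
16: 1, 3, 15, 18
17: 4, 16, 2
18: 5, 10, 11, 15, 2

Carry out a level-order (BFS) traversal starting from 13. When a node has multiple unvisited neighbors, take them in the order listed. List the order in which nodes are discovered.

13 -> 9 -> 18 -> 7 -> 14 -> 11 -> 1 -> 5 -> 4 -> 10 -> 15 -> 2 -> 6 -> 0 -> 12 -> 8 -> 3 -> 16 -> 17

Visit 13; enqueue 9, 18, 7, 14 → queue [9, 18, 7, 14]
Visit 9; enqueue 11, 1, 5, 4 → queue [18, 7, 14, 11, 1, 5, 4]
Visit 18; enqueue 10, 15, 2 → queue [7, 14, 11, 1, 5, 4, 10, 15, 2]
Visit 7; enqueue 6 → queue [14, 11, 1, 5, 4, 10, 15, 2, 6]
Visit 14; enqueue 0 → queue [11, 1, 5, 4, 10, 15, 2, 6, 0]
Visit 11; enqueue 12, 8 → queue [1, 5, 4, 10, 15, 2, 6, 0, 12, 8]
Visit 1; enqueue 3 → queue [5, 4, 10, 15, 2, 6, 0, 12, 8, 3]
Visit 5 → queue [4, 10, 15, 2, 6, 0, 12, 8, 3]
Visit 4; enqueue 16 → queue [10, 15, 2, 6, 0, 12, 8, 3, 16]
Visit 10 → queue [15, 2, 6, 0, 12, 8, 3, 16]
Visit 15 → queue [2, 6, 0, 12, 8, 3, 16]
Visit 2 → queue [6, 0, 12, 8, 3, 16]
Visit 6 → queue [0, 12, 8, 3, 16]
Visit 0; enqueue 17 → queue [12, 8, 3, 16, 17]
Visit 12 → queue [8, 3, 16, 17]
Visit 8 → queue [3, 16, 17]
Visit 3 → queue [16, 17]
Visit 16 → queue [17]
Visit 17 → queue []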